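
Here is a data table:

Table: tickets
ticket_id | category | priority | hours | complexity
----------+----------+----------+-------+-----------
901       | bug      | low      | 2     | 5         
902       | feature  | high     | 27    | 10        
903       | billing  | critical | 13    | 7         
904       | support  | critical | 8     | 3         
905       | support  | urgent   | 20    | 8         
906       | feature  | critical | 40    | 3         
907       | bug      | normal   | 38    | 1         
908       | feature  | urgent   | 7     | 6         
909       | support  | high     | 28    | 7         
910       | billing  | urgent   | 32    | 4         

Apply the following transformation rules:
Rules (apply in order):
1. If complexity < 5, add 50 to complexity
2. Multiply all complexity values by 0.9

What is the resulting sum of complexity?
228.6

Step 1: Apply Rule 1 - Add 50 to records with complexity < 5
  - 4 records affected: 11 + (4 × 50) = 211
  - Unaffected records: 43
  - Sum after Rule 1: 254
Step 2: Apply Rule 2 - Multiply all by 0.9
  - 254 × 0.9 = 228.6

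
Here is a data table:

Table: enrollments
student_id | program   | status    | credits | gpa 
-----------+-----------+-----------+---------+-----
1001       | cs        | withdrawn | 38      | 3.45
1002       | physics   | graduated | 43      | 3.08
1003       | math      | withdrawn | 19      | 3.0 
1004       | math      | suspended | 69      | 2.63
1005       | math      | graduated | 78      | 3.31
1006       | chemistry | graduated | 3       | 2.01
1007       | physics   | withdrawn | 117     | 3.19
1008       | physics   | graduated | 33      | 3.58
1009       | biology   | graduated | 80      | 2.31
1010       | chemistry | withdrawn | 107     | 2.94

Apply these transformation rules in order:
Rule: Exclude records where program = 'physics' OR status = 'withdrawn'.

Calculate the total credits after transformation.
230

Step 1: Find records where program = 'physics' OR status = 'withdrawn'
Step 2: 6 records match, summing to 357
Step 3: Original sum: 587
Step 4: Remaining sum = 587 - 357 = 230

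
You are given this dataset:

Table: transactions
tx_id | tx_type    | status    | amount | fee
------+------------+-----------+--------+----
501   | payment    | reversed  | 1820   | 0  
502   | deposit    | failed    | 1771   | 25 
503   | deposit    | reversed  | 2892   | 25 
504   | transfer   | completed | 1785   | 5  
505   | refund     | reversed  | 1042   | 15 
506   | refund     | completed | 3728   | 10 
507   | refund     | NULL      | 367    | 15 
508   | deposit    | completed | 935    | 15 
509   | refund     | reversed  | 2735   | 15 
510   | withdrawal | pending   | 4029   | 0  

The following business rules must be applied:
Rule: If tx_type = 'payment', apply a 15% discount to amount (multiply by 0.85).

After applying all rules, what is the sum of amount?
20831.0

Step 1: Records with tx_type = 'payment' have total amount = 1820
Step 2: Apply multiplier: 1820 × 0.85 = 1547.0
Step 3: Other records total: 19284
Step 4: Final sum = 1547.0 + 19284 = 20831.0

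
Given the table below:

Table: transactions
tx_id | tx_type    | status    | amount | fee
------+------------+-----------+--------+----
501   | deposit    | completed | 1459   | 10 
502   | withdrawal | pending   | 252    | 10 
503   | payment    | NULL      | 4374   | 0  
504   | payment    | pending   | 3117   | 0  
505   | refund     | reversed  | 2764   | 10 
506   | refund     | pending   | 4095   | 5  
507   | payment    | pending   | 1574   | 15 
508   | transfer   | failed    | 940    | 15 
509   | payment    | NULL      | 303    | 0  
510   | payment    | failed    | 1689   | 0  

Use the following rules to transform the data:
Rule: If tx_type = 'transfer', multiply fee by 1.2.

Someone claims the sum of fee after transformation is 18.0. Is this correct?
No, the correct result is 68.0.

Step 1: Calculate the correct sum after transformation
Step 2: Apply multiplier 1.2 to records where tx_type = 'transfer'
Step 3: Correct result = 68.0
Step 4: Claimed result = 18.0
Step 5: 68.0 ≠ 18.0
Conclusion: The claimed result is incorrect. The correct answer is 68.0.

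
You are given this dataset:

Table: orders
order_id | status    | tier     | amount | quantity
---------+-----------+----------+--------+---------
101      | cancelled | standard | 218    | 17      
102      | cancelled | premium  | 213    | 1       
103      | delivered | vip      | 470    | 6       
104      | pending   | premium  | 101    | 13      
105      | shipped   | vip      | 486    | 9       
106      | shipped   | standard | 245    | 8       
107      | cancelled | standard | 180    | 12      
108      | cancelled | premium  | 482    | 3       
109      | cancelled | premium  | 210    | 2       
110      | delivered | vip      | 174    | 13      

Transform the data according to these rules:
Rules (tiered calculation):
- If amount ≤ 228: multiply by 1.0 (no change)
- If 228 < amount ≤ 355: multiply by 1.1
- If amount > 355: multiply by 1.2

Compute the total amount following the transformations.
3091.1

Step 1: Tier 1 (amount ≤ 228): 6 records, sum = 1096 × 1.0 = 1096.0
Step 2: Tier 2 (228 < amount ≤ 355): 1 records, sum = 245 × 1.1 = 269.5
Step 3: Tier 3 (amount > 355): 3 records, sum = 1438 × 1.2 = 1725.6
Step 4: Final sum = 1096.0 + 269.5 + 1725.6 = 3091.1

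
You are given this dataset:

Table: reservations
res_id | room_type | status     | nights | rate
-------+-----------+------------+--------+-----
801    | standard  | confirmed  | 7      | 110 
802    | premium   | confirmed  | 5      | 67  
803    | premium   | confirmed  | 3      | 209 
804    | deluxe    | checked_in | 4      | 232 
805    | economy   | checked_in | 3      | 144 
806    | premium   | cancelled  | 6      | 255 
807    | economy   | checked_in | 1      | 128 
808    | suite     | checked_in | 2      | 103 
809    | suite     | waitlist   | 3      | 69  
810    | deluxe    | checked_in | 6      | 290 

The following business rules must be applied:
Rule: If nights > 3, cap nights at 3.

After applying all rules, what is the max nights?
3

Step 1: Original maximum nights = 7
Step 2: Apply cap at 3
Step 3: 5 records had nights > 3 and were capped
Step 4: Maximum after transformation = 3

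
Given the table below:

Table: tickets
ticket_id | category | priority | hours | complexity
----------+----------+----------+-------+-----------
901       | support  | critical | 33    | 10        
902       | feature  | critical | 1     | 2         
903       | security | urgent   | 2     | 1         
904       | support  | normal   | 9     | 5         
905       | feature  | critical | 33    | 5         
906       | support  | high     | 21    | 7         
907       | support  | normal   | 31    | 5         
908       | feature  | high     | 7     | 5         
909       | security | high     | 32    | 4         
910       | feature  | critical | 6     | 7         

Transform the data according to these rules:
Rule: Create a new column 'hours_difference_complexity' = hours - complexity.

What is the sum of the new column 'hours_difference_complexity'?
124

Step 1: For each record, compute hours - complexity
Example calculations:
  33 - 10 = 23
  1 - 2 = -1
  2 - 1 = 1
  ...
Step 2: Sum all derived values
Step 3: Total = 124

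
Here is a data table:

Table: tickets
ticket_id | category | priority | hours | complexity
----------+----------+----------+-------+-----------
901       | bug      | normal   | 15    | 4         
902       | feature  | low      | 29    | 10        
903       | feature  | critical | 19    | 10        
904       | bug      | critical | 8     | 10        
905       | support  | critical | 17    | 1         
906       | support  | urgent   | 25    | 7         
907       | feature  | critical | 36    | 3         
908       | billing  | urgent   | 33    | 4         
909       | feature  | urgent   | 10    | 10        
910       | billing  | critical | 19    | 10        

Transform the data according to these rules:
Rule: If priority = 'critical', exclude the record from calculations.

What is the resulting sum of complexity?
35

Step 1: Identify records where priority = 'critical'
Step 2: The excluded records sum to 34
Step 3: Original total complexity = 69
Step 4: Remaining total = 69 - 34 = 35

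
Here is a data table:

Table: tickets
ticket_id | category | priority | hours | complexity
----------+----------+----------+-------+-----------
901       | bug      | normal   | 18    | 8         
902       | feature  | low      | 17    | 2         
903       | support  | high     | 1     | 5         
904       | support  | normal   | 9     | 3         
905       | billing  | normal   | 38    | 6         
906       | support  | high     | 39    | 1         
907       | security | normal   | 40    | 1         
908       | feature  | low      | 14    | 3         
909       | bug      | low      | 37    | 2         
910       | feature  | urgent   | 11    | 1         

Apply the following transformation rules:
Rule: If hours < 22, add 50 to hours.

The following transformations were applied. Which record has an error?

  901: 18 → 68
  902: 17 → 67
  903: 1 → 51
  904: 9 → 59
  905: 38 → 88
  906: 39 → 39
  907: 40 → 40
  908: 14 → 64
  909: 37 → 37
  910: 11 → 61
Record 905 has an error. The correct transformed value should be 38, not 88.

Step 1: Check each record against the rule
Step 2: Record 905 has hours = 38
Step 3: Since 38 >= 22, the bonus should not have been applied
Step 4: Correct value = 38, but claimed value = 88
Conclusion: Record 905 has the error.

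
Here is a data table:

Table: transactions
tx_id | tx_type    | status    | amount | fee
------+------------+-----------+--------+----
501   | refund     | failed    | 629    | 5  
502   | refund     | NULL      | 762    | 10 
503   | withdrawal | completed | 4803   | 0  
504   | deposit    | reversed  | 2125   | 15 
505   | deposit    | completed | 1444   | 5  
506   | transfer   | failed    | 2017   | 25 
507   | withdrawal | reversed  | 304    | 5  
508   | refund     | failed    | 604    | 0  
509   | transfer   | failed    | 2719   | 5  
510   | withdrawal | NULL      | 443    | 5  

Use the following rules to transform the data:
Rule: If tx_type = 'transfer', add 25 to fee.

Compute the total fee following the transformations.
125

Step 1: Count records where tx_type = 'transfer': 2
Step 2: Total bonus added: 2 × 25 = 50
Step 3: Original sum of fee: 75
Step 4: Final sum = 75 + 50 = 125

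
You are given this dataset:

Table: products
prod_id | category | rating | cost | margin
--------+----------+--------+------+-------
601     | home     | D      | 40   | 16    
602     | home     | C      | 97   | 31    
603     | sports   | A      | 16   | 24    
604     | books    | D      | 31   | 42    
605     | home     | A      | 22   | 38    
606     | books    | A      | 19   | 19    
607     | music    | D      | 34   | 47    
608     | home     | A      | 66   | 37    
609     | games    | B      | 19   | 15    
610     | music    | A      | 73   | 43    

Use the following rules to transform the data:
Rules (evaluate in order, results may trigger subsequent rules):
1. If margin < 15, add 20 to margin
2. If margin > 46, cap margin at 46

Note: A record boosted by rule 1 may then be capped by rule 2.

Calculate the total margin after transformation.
311

Step 1: Apply rule 1 to records with margin < 15
  - 0 records get bonus of 20
  - Of these, 0 records then exceed 46 and get capped
Step 2: Apply rule 2 to records with margin > 46
  - 1 records (original) are capped
Step 3: Calculate final sum = 311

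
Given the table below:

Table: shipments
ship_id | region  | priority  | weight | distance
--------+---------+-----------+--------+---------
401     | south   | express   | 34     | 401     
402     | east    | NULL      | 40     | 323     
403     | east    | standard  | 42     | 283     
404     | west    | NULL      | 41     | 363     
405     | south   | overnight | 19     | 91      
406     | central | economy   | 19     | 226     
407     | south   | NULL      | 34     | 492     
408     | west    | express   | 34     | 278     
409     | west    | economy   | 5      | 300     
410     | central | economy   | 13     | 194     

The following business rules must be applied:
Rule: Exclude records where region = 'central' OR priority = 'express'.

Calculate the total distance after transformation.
1852

Step 1: Find records where region = 'central' OR priority = 'express'
Step 2: 4 records match, summing to 1099
Step 3: Original sum: 2951
Step 4: Remaining sum = 2951 - 1099 = 1852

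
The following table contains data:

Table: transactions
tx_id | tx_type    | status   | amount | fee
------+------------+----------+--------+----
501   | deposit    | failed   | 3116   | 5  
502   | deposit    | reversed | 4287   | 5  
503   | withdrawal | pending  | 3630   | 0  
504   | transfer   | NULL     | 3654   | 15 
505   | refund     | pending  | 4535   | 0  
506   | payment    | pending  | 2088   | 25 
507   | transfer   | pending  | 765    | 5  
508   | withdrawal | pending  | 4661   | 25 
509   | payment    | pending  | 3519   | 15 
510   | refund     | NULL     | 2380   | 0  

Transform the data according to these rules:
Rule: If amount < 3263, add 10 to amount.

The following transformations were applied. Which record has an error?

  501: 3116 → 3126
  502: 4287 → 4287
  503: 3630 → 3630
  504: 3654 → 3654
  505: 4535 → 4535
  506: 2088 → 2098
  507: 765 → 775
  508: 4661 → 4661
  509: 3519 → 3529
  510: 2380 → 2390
Record 509 has an error. The correct transformed value should be 3519, not 3529.

Step 1: Check each record against the rule
Step 2: Record 509 has amount = 3519
Step 3: Since 3519 >= 3263, the bonus should not have been applied
Step 4: Correct value = 3519, but claimed value = 3529
Conclusion: Record 509 has the error.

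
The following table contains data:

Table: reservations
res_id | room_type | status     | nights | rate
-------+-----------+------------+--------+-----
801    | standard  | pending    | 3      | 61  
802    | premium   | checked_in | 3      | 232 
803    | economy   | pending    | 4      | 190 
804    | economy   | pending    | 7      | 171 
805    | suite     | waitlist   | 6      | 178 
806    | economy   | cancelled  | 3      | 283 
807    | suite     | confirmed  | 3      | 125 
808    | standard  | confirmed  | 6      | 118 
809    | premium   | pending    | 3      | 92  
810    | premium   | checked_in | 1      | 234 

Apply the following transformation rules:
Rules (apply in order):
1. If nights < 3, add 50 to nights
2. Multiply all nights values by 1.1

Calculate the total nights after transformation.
97.9

Step 1: Apply Rule 1 - Add 50 to records with nights < 3
  - 1 records affected: 1 + (1 × 50) = 51
  - Unaffected records: 38
  - Sum after Rule 1: 89
Step 2: Apply Rule 2 - Multiply all by 1.1
  - 89 × 1.1 = 97.9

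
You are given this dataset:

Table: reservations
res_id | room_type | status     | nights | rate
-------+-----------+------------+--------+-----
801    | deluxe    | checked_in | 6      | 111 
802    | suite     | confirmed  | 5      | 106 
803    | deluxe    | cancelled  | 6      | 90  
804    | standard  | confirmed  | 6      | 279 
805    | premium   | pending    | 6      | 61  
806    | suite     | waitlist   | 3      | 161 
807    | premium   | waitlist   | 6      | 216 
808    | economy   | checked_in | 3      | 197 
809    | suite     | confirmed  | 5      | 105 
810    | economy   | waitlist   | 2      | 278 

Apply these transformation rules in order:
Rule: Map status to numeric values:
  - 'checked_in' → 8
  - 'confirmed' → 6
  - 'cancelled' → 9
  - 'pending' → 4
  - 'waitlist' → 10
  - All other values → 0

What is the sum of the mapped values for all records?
77

Step 1: Apply mapping to each record
Step 2: Count by status:
  'checked_in': 2 records × 8 = 16
  'confirmed': 3 records × 6 = 18
  'cancelled': 1 records × 9 = 9
  'pending': 1 records × 4 = 4
  'waitlist': 3 records × 10 = 30
Step 3: Sum all mapped values = 77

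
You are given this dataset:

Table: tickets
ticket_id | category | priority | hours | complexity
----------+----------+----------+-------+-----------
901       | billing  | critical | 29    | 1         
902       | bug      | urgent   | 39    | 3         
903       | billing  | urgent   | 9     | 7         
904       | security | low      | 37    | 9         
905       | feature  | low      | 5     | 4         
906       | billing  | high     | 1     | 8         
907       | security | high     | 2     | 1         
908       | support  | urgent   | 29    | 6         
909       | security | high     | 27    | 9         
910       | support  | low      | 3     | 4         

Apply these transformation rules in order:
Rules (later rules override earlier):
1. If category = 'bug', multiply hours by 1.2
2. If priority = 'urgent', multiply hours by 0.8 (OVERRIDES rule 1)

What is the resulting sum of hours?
165.6

Step 1: Rule 2 takes priority for records with priority = 'urgent'
  - 3 records: 77 × 0.8 = 61.6
Step 2: Rule 1 applies to remaining records with category = 'bug'
  - 0 records: 0 × 1.2 = 0.0
Step 3: Other records unchanged: 104
Step 4: Final sum = 61.6 + 0.0 + 104 = 165.6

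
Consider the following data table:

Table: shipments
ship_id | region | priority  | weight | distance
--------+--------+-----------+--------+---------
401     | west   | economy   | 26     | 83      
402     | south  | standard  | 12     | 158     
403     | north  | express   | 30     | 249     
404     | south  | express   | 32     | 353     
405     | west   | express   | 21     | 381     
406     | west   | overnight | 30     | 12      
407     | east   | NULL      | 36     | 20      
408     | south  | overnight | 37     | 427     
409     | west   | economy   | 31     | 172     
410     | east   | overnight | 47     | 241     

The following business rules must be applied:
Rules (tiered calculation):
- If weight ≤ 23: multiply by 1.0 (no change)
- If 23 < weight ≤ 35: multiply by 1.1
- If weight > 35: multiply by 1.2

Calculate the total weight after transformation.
340.9

Step 1: Tier 1 (weight ≤ 23): 2 records, sum = 33 × 1.0 = 33.0
Step 2: Tier 2 (23 < weight ≤ 35): 5 records, sum = 149 × 1.1 = 163.9
Step 3: Tier 3 (weight > 35): 3 records, sum = 120 × 1.2 = 144.0
Step 4: Final sum = 33.0 + 163.9 + 144.0 = 340.9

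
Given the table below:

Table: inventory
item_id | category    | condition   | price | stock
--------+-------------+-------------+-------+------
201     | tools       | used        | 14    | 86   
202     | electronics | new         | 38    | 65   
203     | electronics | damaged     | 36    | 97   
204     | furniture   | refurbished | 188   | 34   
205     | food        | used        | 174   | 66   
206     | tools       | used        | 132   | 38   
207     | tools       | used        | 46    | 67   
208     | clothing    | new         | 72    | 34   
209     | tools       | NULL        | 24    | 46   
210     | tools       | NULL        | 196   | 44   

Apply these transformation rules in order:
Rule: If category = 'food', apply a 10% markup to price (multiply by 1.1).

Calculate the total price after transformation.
937.4

Step 1: Records with category = 'food' have total price = 174
Step 2: Apply multiplier: 174 × 1.1 = 191.4
Step 3: Other records total: 746
Step 4: Final sum = 191.4 + 746 = 937.4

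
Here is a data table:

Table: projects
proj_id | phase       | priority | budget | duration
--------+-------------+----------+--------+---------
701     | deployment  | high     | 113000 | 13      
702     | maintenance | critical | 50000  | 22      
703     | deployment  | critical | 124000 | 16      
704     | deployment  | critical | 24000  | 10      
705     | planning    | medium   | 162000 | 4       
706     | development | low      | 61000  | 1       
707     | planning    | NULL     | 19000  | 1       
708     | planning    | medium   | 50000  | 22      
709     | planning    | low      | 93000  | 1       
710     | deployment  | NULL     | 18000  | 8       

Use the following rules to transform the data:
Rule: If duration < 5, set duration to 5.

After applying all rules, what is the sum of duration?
111

Step 1: 4 records have duration < 5
Step 2: These records originally summed to 7
Step 3: After setting to minimum: 4 × 5 = 20
Step 4: Unaffected records sum: 91
Step 5: Final sum = 20 + 91 = 111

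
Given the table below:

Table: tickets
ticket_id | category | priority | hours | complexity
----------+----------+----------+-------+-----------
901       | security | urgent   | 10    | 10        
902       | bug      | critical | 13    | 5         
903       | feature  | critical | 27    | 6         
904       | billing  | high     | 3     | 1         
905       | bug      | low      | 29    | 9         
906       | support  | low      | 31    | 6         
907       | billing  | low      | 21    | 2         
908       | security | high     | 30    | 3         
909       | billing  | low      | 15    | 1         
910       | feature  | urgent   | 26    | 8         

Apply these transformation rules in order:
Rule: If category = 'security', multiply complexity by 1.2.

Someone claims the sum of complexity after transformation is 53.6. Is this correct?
Yes, the result is correct.

Step 1: Calculate the correct sum after transformation
Step 2: Apply multiplier 1.2 to records where category = 'security'
Step 3: Correct result = 53.6
Step 4: Claimed result = 53.6
Step 5: 53.6 = 53.6 ✓
Conclusion: The claimed result is correct.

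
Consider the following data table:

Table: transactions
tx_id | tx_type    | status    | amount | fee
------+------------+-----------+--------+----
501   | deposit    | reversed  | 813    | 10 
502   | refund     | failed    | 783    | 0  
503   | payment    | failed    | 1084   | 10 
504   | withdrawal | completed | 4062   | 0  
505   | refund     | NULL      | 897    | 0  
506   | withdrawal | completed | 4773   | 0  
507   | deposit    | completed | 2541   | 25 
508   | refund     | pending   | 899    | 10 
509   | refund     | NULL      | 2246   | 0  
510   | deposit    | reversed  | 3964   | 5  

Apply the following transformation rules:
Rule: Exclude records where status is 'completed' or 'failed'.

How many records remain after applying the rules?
5

Step 1: Count records to exclude
  - 3 (completed) + 2 (failed) = 5 records
Step 2: Total records: 10
Step 3: Remaining = 10 - 5 = 5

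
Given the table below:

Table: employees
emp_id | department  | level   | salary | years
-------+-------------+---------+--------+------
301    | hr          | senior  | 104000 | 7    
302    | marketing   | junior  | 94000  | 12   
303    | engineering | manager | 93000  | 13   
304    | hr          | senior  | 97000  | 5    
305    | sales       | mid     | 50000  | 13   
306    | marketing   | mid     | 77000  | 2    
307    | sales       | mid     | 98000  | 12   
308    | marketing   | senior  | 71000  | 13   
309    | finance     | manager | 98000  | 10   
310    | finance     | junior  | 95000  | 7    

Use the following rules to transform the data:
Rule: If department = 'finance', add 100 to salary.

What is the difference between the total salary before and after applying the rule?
200

Step 1: Original sum of salary = 877000
Step 2: 2 records have department = 'finance'
Step 3: Each affected record changes by 100
Step 4: Total change = 2 × 100 = 200
Step 5: New sum = 877000 + 200 = 877200
Step 6: Difference = |877200 - 877000| = 200
        (Sum increased by 200)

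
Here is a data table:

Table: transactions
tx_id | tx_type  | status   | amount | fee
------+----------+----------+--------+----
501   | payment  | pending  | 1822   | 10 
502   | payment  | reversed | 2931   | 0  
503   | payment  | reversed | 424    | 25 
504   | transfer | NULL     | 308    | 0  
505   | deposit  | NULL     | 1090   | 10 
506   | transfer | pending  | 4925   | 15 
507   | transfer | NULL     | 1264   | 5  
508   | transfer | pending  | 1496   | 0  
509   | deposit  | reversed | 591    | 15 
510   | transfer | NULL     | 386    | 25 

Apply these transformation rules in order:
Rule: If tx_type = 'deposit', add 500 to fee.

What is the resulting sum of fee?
1105

Step 1: Count records where tx_type = 'deposit': 2
Step 2: Total bonus added: 2 × 500 = 1000
Step 3: Original sum of fee: 105
Step 4: Final sum = 105 + 1000 = 1105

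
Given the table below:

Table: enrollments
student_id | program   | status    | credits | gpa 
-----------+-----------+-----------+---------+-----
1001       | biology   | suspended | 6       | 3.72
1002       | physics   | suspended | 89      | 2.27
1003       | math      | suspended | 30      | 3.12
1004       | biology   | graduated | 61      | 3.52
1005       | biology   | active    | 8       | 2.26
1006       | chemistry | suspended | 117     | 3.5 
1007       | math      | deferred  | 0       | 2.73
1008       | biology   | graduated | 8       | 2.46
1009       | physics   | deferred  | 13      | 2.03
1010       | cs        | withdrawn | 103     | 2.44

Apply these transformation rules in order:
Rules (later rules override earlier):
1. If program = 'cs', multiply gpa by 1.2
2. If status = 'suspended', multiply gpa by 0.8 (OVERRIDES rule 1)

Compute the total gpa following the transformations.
26.02

Step 1: Rule 2 takes priority for records with status = 'suspended'
  - 4 records: 12.61 × 0.8 = 10.09
Step 2: Rule 1 applies to remaining records with program = 'cs'
  - 1 records: 2.44 × 1.2 = 2.93
Step 3: Other records unchanged: 13.0
Step 4: Final sum = 10.09 + 2.93 + 13.0 = 26.02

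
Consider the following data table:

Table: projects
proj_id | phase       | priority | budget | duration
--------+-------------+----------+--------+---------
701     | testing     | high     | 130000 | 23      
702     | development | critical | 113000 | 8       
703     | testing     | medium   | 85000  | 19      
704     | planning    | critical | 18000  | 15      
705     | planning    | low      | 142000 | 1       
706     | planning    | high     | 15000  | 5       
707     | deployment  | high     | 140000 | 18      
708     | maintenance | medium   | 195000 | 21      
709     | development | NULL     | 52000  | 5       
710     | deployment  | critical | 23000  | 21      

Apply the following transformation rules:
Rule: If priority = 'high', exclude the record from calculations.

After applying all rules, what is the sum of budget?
628000

Step 1: Identify records where priority = 'high'
Step 2: The excluded records sum to 285000
Step 3: Original total budget = 913000
Step 4: Remaining total = 913000 - 285000 = 628000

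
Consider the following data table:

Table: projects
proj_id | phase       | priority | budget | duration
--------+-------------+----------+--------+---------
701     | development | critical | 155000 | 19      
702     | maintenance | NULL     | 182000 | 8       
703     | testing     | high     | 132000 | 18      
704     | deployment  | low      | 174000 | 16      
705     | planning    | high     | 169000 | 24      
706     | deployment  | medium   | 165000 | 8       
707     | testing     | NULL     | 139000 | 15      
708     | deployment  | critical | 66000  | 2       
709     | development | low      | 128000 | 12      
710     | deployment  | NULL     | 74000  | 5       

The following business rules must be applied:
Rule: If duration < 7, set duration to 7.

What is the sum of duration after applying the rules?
134

Step 1: 2 records have duration < 7
Step 2: These records originally summed to 7
Step 3: After setting to minimum: 2 × 7 = 14
Step 4: Unaffected records sum: 120
Step 5: Final sum = 14 + 120 = 134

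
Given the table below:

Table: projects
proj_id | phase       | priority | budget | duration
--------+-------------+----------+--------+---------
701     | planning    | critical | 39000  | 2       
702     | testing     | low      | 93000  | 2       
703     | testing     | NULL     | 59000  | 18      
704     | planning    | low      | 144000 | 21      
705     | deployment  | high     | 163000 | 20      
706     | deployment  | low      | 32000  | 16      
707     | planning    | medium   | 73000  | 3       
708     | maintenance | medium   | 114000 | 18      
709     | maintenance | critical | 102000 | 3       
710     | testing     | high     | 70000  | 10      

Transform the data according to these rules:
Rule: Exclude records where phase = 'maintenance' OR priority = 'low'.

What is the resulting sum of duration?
53

Step 1: Find records where phase = 'maintenance' OR priority = 'low'
Step 2: 5 records match, summing to 60
Step 3: Original sum: 113
Step 4: Remaining sum = 113 - 60 = 53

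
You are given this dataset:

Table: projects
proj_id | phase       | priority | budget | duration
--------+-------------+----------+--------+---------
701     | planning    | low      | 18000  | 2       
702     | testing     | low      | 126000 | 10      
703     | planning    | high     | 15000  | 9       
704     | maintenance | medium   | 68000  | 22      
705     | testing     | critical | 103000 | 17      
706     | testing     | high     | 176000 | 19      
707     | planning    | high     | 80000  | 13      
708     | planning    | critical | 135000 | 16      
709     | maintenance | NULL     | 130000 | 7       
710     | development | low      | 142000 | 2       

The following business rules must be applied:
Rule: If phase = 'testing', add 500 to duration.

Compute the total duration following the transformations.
1617

Step 1: Count records where phase = 'testing': 3
Step 2: Total bonus added: 3 × 500 = 1500
Step 3: Original sum of duration: 117
Step 4: Final sum = 117 + 1500 = 1617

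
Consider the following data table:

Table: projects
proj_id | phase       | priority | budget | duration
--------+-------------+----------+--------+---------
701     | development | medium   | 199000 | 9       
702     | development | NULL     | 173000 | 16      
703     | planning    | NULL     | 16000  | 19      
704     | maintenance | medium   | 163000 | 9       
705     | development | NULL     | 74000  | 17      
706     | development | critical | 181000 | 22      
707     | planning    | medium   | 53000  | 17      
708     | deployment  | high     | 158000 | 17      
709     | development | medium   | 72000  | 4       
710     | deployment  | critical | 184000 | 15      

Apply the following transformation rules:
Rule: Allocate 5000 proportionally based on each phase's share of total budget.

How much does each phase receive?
deployment: 1343.28, development: 2745.48, maintenance: 640.22, planning: 271.01

Step 1: Calculate total budget = 1273000
Step 2: Calculate each phase's proportion:
  deployment: 342000/1273000 = 26.87% → 1343.28
  development: 699000/1273000 = 54.91% → 2745.48
  maintenance: 163000/1273000 = 12.80% → 640.22
  planning: 69000/1273000 = 5.42% → 271.01
Step 3: Verify: sum of allocations ≈ 5000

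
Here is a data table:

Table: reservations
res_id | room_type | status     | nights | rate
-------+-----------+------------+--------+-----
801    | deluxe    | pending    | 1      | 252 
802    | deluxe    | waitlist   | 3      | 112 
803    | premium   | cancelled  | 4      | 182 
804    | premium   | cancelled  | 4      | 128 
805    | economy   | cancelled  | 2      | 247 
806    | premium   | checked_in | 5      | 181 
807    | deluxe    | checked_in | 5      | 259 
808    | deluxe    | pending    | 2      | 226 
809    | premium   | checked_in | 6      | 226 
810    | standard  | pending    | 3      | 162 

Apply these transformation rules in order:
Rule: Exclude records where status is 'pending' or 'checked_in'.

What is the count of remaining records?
4

Step 1: Count records to exclude
  - 3 (pending) + 3 (checked_in) = 6 records
Step 2: Total records: 10
Step 3: Remaining = 10 - 6 = 4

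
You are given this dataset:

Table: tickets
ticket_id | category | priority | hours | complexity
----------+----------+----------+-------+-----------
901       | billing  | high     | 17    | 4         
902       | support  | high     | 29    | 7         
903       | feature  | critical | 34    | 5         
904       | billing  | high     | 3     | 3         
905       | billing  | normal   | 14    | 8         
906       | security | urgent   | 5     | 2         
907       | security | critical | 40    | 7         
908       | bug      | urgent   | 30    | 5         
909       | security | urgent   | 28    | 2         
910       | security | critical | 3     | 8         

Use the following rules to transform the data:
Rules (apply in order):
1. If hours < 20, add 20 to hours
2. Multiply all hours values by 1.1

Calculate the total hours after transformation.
333.3

Step 1: Apply Rule 1 - Add 20 to records with hours < 20
  - 5 records affected: 42 + (5 × 20) = 142
  - Unaffected records: 161
  - Sum after Rule 1: 303
Step 2: Apply Rule 2 - Multiply all by 1.1
  - 303 × 1.1 = 333.3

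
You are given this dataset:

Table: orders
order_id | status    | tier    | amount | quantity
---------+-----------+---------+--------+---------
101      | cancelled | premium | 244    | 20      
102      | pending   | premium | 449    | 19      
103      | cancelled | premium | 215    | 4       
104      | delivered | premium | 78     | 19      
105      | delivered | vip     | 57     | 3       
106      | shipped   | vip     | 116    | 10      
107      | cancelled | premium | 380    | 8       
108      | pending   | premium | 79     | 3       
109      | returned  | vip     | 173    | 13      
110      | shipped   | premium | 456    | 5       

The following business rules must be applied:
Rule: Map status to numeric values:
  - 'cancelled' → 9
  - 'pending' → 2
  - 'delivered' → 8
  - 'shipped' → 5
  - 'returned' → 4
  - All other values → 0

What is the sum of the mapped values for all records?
61

Step 1: Apply mapping to each record
Step 2: Count by status:
  'cancelled': 3 records × 9 = 27
  'pending': 2 records × 2 = 4
  'delivered': 2 records × 8 = 16
  'shipped': 2 records × 5 = 10
  'returned': 1 records × 4 = 4
Step 3: Sum all mapped values = 61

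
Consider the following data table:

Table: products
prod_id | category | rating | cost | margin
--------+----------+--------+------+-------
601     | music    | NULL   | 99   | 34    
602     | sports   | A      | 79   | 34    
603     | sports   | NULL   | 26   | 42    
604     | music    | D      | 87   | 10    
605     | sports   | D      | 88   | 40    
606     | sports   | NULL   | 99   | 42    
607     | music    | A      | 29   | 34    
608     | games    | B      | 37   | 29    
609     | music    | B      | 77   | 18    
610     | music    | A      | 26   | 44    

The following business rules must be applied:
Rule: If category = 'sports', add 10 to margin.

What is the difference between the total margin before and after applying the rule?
40

Step 1: Original sum of margin = 327
Step 2: 4 records have category = 'sports'
Step 3: Each affected record changes by 10
Step 4: Total change = 4 × 10 = 40
Step 5: New sum = 327 + 40 = 367
Step 6: Difference = |367 - 327| = 40
        (Sum increased by 40)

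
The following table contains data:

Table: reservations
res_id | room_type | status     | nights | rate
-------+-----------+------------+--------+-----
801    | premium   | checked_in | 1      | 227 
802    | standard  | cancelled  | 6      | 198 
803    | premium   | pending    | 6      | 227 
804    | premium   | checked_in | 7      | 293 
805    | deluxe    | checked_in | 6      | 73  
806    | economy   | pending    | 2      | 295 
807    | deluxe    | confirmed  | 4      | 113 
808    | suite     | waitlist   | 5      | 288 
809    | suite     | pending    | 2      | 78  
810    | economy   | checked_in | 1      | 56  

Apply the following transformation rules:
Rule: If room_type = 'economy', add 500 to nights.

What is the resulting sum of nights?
1040

Step 1: Count records where room_type = 'economy': 2
Step 2: Total bonus added: 2 × 500 = 1000
Step 3: Original sum of nights: 40
Step 4: Final sum = 40 + 1000 = 1040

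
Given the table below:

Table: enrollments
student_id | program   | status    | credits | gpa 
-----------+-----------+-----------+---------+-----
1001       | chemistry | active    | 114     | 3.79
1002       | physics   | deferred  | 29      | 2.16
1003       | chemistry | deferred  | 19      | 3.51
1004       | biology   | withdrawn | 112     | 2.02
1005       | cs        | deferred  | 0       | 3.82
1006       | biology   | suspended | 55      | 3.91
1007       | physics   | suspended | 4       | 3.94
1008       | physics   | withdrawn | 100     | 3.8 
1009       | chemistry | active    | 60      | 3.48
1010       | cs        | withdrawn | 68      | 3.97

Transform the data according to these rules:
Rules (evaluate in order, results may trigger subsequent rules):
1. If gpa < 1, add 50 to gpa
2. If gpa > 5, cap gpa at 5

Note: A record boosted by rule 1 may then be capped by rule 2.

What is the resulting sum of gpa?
34.4

Step 1: Apply rule 1 to records with gpa < 1
  - 0 records get bonus of 50
  - Of these, 0 records then exceed 5 and get capped
Step 2: Apply rule 2 to records with gpa > 5
  - 0 records (original) are capped
Step 3: Calculate final sum = 34.4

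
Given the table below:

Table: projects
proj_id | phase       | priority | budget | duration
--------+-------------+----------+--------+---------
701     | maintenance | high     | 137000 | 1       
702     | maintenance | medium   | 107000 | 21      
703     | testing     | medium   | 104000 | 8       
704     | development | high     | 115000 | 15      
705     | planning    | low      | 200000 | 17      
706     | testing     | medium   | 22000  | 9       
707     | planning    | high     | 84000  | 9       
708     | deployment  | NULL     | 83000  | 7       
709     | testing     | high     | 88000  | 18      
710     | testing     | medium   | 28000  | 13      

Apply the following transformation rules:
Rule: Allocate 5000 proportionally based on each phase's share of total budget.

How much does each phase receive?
deployment: 428.72, development: 594.01, maintenance: 1260.33, planning: 1466.94, testing: 1250.0

Step 1: Calculate total budget = 968000
Step 2: Calculate each phase's proportion:
  deployment: 83000/968000 = 8.57% → 428.72
  development: 115000/968000 = 11.88% → 594.01
  maintenance: 244000/968000 = 25.21% → 1260.33
  planning: 284000/968000 = 29.34% → 1466.94
  testing: 242000/968000 = 25.00% → 1250.0
Step 3: Verify: sum of allocations ≈ 5000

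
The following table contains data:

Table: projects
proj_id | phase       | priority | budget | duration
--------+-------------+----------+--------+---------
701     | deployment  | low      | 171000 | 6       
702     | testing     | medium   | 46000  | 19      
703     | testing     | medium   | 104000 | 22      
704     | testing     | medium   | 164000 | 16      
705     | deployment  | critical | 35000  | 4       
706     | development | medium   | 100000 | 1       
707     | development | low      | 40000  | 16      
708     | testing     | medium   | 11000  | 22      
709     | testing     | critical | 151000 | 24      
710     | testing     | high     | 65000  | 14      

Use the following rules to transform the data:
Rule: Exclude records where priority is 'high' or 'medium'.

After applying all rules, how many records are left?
4

Step 1: Count records to exclude
  - 1 (high) + 5 (medium) = 6 records
Step 2: Total records: 10
Step 3: Remaining = 10 - 6 = 4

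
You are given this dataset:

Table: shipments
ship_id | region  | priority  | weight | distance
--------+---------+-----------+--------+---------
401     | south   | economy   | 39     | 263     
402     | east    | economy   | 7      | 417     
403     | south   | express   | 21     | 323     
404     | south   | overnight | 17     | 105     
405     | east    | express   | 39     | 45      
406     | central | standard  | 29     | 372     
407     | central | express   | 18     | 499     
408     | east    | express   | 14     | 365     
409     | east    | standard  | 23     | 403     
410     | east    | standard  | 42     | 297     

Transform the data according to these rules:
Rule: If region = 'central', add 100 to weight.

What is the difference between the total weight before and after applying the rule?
200

Step 1: Original sum of weight = 249
Step 2: 2 records have region = 'central'
Step 3: Each affected record changes by 100
Step 4: Total change = 2 × 100 = 200
Step 5: New sum = 249 + 200 = 449
Step 6: Difference = |449 - 249| = 200
        (Sum increased by 200)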